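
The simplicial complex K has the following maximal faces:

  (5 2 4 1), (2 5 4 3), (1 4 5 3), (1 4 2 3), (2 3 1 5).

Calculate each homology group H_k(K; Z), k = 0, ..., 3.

K has 5 vertices, 10 edges, 10 triangles, 5 3-simplices.
rank ∂_0 = 0, rank ∂_1 = 4 ⇒ b_0 = 5 − 0 − 4 = 1; all invariant factors of ∂_1 are 1 so no torsion. So H_0 = Z.
rank ∂_1 = 4, rank ∂_2 = 6 ⇒ b_1 = 10 − 4 − 6 = 0; all invariant factors of ∂_2 are 1 so no torsion. So H_1 = 0.
rank ∂_2 = 6, rank ∂_3 = 4 ⇒ b_2 = 10 − 6 − 4 = 0; all invariant factors of ∂_3 are 1 so no torsion. So H_2 = 0.
rank ∂_3 = 4, rank ∂_4 = 0 ⇒ b_3 = 5 − 4 − 0 = 1. So H_3 = Z.

H_0 ≅ Z,  H_1 = 0,  H_2 = 0,  H_3 ≅ Z.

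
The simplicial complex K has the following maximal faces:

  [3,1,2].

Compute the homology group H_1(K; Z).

H_1 = 0.

Order the vertices as 1 < 2 < 3. Listing each simplex with vertices in this order, K has dimension 2 with simplices:

  0-simplices (3): [1], [2], [3]
  1-simplices (3): [1,2], [1,3], [2,3]
  2-simplices (1): [1,2,3]

Hence C_0 ≅ Z^3, C_1 ≅ Z^3, C_2 ≅ Z^1.

The boundary map ∂_1: C_1 → C_0 sends each edge [p,q] (with p < q) to q − p. For instance
  ∂[1,2] = [2] − [1].
The resulting 3×3 matrix has rank 2, and its Smith normal form has invariant factors (1,1).

The boundary map ∂_2: C_2 → C_1 sends each 2-simplex [p,q,r] to [q,r] − [p,r] + [p,q]. For instance
  ∂[1,2,3] = [2,3] − [1,3] + [1,2].
The resulting 3×1 matrix has rank 1, and its Smith normal form has invariant factors (1).

Now H_k = ker ∂_k / im ∂_{k+1}, so:

  H_1: rank ker ∂_1 − rank ∂_2 = (3 − 2) − 1 = 0, and the invariant factors of ∂_2 are all 1, so H_1 ≅ 0.

(K is a triangulation of the 2-simplex.)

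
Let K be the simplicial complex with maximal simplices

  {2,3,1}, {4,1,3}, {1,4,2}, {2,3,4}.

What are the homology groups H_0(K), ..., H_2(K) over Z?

H_0 ≅ Z,  H_1 = 0,  H_2 ≅ Z.

Take the total order 1 < 2 < 3 < 4 on the vertex set. Then K (dimension 2) consists of the simplices:

  0-simplices (4): [1], [2], [3], [4]
  1-simplices (6): [1,2], [1,3], [1,4], [2,3], [2,4], [3,4]
  2-simplices (4): [1,2,3], [1,2,4], [1,3,4], [2,3,4]

giving chain groups C_0 ≅ Z^4, C_1 ≅ Z^6, C_2 ≅ Z^4.

∂_1: C_1 → C_0 maps an edge to its endpoints' difference, ∂[p,q] = q − p. For instance
  ∂[1,2] = [2] − [1].
As a 4×6 matrix over Z this has rank 3, with invariant factors (1,1,1).

Boundary ∂_2: C_2 → C_1 acts by ∂[p,q,r] = [q,r] − [p,r] + [p,q]. For instance
  ∂[1,2,4] = [2,4] − [1,4] + [1,2],
  ∂[1,3,4] = [3,4] − [1,4] + [1,3].
The 6×4 boundary matrix has rank 3 and Smith normal form diag(1,1,1).

From H_k ≅ ker(∂_k) / im(∂_{k+1}) we obtain:

  H_0: rank C_0 − rank ∂_1 = 4 − 3 = 1, and the invariant factors of ∂_1 are all 1, so H_0 = Z.
  H_1: rank ker ∂_1 − rank ∂_2 = (6 − 3) − 3 = 0, and the invariant factors of ∂_2 are all 1, so H_1 = 0.
  H_2: rank ker ∂_2 − rank ∂_3 = (4 − 3) − 0 = 1, and there is no ∂_3, so H_2 = Z.

As a check, the Euler characteristic is 4 − 6 + 4 = 2, which agrees with 1 − 0 + 1 = 2.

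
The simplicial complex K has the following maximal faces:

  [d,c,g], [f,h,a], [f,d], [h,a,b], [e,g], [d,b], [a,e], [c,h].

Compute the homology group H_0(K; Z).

Fix the vertex order a < b < c < d < e < f < g < h and write every simplex with vertices in increasing order. Then dim K = 2 and the simplices of K are:

  0-simplices (8): a, b, c, d, e, f, g, h
  1-simplices (13): ab, ae, af, ah, bd, bh, cd, cg, ch, df, dg, eg, fh
  2-simplices (3): abh, afh, cdg

Hence C_0 ≅ Z^8, C_1 ≅ Z^13, C_2 ≅ Z^3.

∂_1: C_1 → C_0 maps an edge to its endpoints' difference, ∂[p,q] = q − p. For instance
  ∂ae = e − a.
As a 8×13 matrix over Z this has rank 7, with invariant factors (1,1,1,1,1,1,1).

∂_2: C_2 → C_1 maps a triangle to the signed sum of its edges. For instance
  ∂afh = fh − ah + af,
  ∂abh = bh − ah + ab.
This gives a 13×3 integer matrix of rank 3; reducing to Smith normal form yields diagonal entries (1,1,1).

From H_k ≅ ker(∂_k) / im(∂_{k+1}) we obtain:

  H_0: rank C_0 − rank ∂_1 = 8 − 7 = 1, and the invariant factors of ∂_1 are all 1, so H_0 = Z.

H_0 ≅ Z.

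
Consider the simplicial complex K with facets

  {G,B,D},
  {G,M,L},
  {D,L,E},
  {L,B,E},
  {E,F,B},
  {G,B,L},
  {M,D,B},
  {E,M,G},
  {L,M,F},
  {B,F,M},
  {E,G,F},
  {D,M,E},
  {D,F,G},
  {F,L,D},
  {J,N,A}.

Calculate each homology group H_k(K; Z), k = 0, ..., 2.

H_0 ≅ Z^2,  H_1 ≅ Z^2,  H_2 ≅ Z.

Take the total order A < B < D < E < F < G < J < L < M < N on the vertex set. Then K (dimension 2) consists of the simplices:

  0-simplices (10): A, B, D, E, F, G, J, L, M, N
  1-simplices (24): AJ, AN, BD, BE, BF, BG, BL, BM, DE, DF, DG, DL, DM, EF, EG, EL, EM, FG, FL, FM, GL, GM, JN, LM
  2-simplices (15): AJN, BDG, BDM, BEF, BEL, BFM, BGL, DEL, DEM, DFG, DFL, EFG, EGM, FLM, GLM

so the chain groups are C_0 ≅ Z^10, C_1 ≅ Z^24, C_2 ≅ Z^15.

Boundary ∂_1: C_1 → C_0 is given by ∂[p,q] = [q] − [p].
As a 10×24 matrix over Z this has rank 8, with invariant factors (1,1,1,1,1,1,1,1).

Boundary ∂_2: C_2 → C_1 sends each 2-simplex [p,q,r] to [q,r] − [p,r] + [p,q]. For instance
  ∂DEM = EM − DM + DE,
  ∂BDG = DG − BG + BD.
As a 24×15 matrix over Z this has rank 14, with invariant factors (1,1,1,1,1,1,1,1,1,1,1,1,1,1).

From H_k ≅ ker(∂_k) / im(∂_{k+1}) we obtain:

  H_0: rank C_0 − rank ∂_1 = 10 − 8 = 2, and the invariant factors of ∂_1 are all 1, so H_0 = Z^2.
  H_1: rank ker ∂_1 − rank ∂_2 = (24 − 8) − 14 = 2, and the invariant factors of ∂_2 are all 1, so H_1 = Z^2.
  H_2: rank ker ∂_2 − rank ∂_3 = (15 − 14) − 0 = 1, and there is no ∂_3, so H_2 = Z.

(K is a triangulation of the disjoint union of the 2-simplex and the torus T^2.)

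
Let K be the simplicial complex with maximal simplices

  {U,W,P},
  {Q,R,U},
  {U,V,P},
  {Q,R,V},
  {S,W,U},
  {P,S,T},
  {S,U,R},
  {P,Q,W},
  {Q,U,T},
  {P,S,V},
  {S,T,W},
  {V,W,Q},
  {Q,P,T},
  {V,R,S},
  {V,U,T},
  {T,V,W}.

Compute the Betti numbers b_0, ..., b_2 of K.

Take the total order P < Q < R < S < T < U < V < W on the vertex set. Then K (dimension 2) consists of the simplices:

  0-simplices (8): P, Q, R, S, T, U, V, W
  1-simplices (24): PQ, PS, PT, PU, PV, PW, QR, QT, QU, QV, QW, RS, RU, RV, ST, SU, SV, SW, TU, TV, TW, UV, UW, VW
  2-simplices (16): PQT, PQW, PST, PSV, PUV, PUW, QRU, QRV, QTU, QVW, RSU, RSV, STW, SUW, TUV, TVW

giving chain groups C_0 ≅ Z^8, C_1 ≅ Z^24, C_2 ≅ Z^16.

The boundary map ∂_1: C_1 → C_0 maps an edge to its endpoints' difference, ∂[p,q] = q − p. For instance
  ∂UW = W − U.
As a 8×24 matrix over Z this has rank 7, with invariant factors (1,1,1,1,1,1,1).

The boundary map ∂_2: C_2 → C_1 maps a triangle to the signed sum of its edges. For instance
  ∂SUW = UW − SW + SU,
  ∂TVW = VW − TW + TV.
The resulting 24×16 matrix has rank 15, and its Smith normal form has invariant factors (1,1,1,1,1,1,1,1,1,1,1,1,1,1,1).

From H_k ≅ ker(∂_k) / im(∂_{k+1}) we obtain:

  H_0: rank C_0 − rank ∂_1 = 8 − 7 = 1, and the invariant factors of ∂_1 are all 1, so H_0 ≅ Z.
  H_1: rank ker ∂_1 − rank ∂_2 = (24 − 7) − 15 = 2, and the invariant factors of ∂_2 are all 1, so H_1 ≅ Z^2.
  H_2: rank ker ∂_2 − rank ∂_3 = (16 − 15) − 0 = 1, and there is no ∂_3, so H_2 ≅ Z.

As a check, the Euler characteristic is 8 − 24 + 16 = 0, which agrees with 1 − 2 + 1 = 0.

Hence the Betti numbers are b_0 = 1, b_1 = 2, b_2 = 1.

b_0 = 1, b_1 = 2, b_2 = 1.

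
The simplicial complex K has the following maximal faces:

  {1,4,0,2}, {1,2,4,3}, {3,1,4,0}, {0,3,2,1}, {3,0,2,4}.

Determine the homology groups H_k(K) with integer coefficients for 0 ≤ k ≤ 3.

H_0 = Z,  H_1 = 0,  H_2 = 0,  H_3 = Z.

We work with the vertex ordering 0 < 1 < 2 < 3 < 4. The simplices of K, each written with vertices in increasing order, are:

  0-simplices (5): [0], [1], [2], [3], [4]
  1-simplices (10): [0,1], [0,2], [0,3], [0,4], [1,2], [1,3], [1,4], [2,3], [2,4], [3,4]
  2-simplices (10): [0,1,2], [0,1,3], [0,1,4], [0,2,3], [0,2,4], [0,3,4], [1,2,3], [1,2,4], [1,3,4], [2,3,4]
  3-simplices (5): [0,1,2,3], [0,1,2,4], [0,1,3,4], [0,2,3,4], [1,2,3,4]

Hence C_0 ≅ Z^5, C_1 ≅ Z^10, C_2 ≅ Z^10, C_3 ≅ Z^5.

∂_1: C_1 → C_0 is given by ∂[p,q] = [q] − [p]. For instance
  ∂[2,3] = [3] − [2].
The 5×10 boundary matrix has rank 4 and Smith normal form diag(1,1,1,1).

Boundary ∂_2: C_2 → C_1 sends each 2-simplex [p,q,r] to [q,r] − [p,r] + [p,q]. For instance
  ∂[0,1,3] = [1,3] − [0,3] + [0,1],
  ∂[0,3,4] = [3,4] − [0,4] + [0,3].
The 10×10 boundary matrix has rank 6 and Smith normal form diag(1,1,1,1,1,1).

The boundary map ∂_3: C_3 → C_2 sends each 3-simplex σ to the alternating sum Σ_i (−1)^i (σ with its i-th vertex removed). For instance
  ∂[0,2,3,4] = [2,3,4] − [0,3,4] + [0,2,4] − [0,2,3],
  ∂[0,1,3,4] = [1,3,4] − [0,3,4] + [0,1,4] − [0,1,3].
The 10×5 boundary matrix has rank 4 and Smith normal form diag(1,1,1,1).

Reading off H_k = ker ∂_k / im ∂_{k+1}:

  H_0: rank C_0 − rank ∂_1 = 5 − 4 = 1, and the invariant factors of ∂_1 are all 1, so H_0 ≅ Z.
  H_1: rank ker ∂_1 − rank ∂_2 = (10 − 4) − 6 = 0, and the invariant factors of ∂_2 are all 1, so H_1 ≅ 0.
  H_2: rank ker ∂_2 − rank ∂_3 = (10 − 6) − 4 = 0, and the invariant factors of ∂_3 are all 1, so H_2 ≅ 0.
  H_3: rank ker ∂_3 − rank ∂_4 = (5 − 4) − 0 = 1, and there is no ∂_4, so H_3 ≅ Z.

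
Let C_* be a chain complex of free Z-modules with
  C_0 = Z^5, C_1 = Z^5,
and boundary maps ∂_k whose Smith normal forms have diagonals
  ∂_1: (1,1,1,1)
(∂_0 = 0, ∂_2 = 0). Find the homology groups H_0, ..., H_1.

H_0: b_0 = 5 − 0 − 4 = 1; torsion from ∂_1 factors > 1: none. So H_0 = Z.
H_1: b_1 = 5 − 4 − 0 = 1; torsion from ∂_2 factors > 1: none. So H_1 = Z.

H_0 = Z,  H_1 = Z.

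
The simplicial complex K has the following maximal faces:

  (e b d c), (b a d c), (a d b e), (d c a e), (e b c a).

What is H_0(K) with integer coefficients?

Order the vertices as a < b < c < d < e. Listing each simplex with vertices in this order, K has dimension 3 with simplices:

  0-simplices (5): a, b, c, d, e
  1-simplices (10): ab, ac, ad, ae, bc, bd, be, cd, ce, de
  2-simplices (10): abc, abd, abe, acd, ace, ade, bcd, bce, bde, cde
  3-simplices (5): abcd, abce, abde, acde, bcde

giving chain groups C_0 ≅ Z^5, C_1 ≅ Z^10, C_2 ≅ Z^10, C_3 ≅ Z^5.

The boundary map ∂_1: C_1 → C_0 is given by ∂[p,q] = [q] − [p]. For instance
  ∂ce = e − c.
As a 5×10 matrix over Z this has rank 4, with invariant factors (1,1,1,1).

Boundary ∂_2: C_2 → C_1 sends each 2-simplex [p,q,r] to [q,r] − [p,r] + [p,q]. For instance
  ∂ace = ce − ae + ac,
  ∂bcd = cd − bd + bc.
This gives a 10×10 integer matrix of rank 6; reducing to Smith normal form yields diagonal entries (1,1,1,1,1,1).

Boundary ∂_3: C_3 → C_2 sends each 3-simplex σ to the alternating sum Σ_i (−1)^i (σ with its i-th vertex removed). For instance
  ∂abce = bce − ace + abe − abc,
  ∂bcde = cde − bde + bce − bcd.
This gives a 10×5 integer matrix of rank 4; reducing to Smith normal form yields diagonal entries (1,1,1,1).

Computing H_k = (kernel of ∂_k) / (image of ∂_{k+1}):

  H_0: rank C_0 − rank ∂_1 = 5 − 4 = 1, and the invariant factors of ∂_1 are all 1, so H_0 = Z.

(K is a triangulation of the 3-sphere S^3.)

H_0 ≅ Z.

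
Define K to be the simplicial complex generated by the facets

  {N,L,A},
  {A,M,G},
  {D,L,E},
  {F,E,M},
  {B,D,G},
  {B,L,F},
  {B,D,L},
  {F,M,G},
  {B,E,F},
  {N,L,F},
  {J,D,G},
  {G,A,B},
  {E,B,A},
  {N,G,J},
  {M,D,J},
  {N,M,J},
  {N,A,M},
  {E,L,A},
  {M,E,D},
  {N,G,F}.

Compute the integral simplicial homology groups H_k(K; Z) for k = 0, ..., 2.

Take the total order A < B < D < E < F < G < J < L < M < N on the vertex set. Then K (dimension 2) consists of the simplices:

  0-simplices (10): A, B, D, E, F, G, J, L, M, N
  1-simplices (30): AB, AE, AG, AL, AM, AN, BD, BE, BF, BG, BL, DE, DG, DJ, DL, DM, EF, EL, EM, FG, FL, FM, FN, GJ, GM, GN, JM, JN, LN, MN
  2-simplices (20): ABE, ABG, AEL, AGM, ALN, AMN, BDG, BDL, BEF, BFL, DEL, DEM, DGJ, DJM, EFM, FGM, FGN, FLN, GJN, JMN

giving chain groups C_0 ≅ Z^10, C_1 ≅ Z^30, C_2 ≅ Z^20.

∂_1: C_1 → C_0 is given by ∂[p,q] = [q] − [p]. For instance
  ∂JM = M − J.
As a 10×30 matrix over Z this has rank 9, with invariant factors (1,1,1,1,1,1,1,1,1).

The boundary map ∂_2: C_2 → C_1 acts by ∂[p,q,r] = [q,r] − [p,r] + [p,q]. For instance
  ∂GJN = JN − GN + GJ,
  ∂BDG = DG − BG + BD.
The 30×20 boundary matrix has rank 20 and Smith normal form diag(1,1,1,1,1,1,1,1,1,1,1,1,1,1,1,1,1,1,1,2).

Computing H_k = (kernel of ∂_k) / (image of ∂_{k+1}):

  H_0: rank C_0 − rank ∂_1 = 10 − 9 = 1, and the invariant factors of ∂_1 are all 1, so H_0 ≅ Z.
  H_1: rank ker ∂_1 − rank ∂_2 = (30 − 9) − 20 = 1, and ∂_2 has invariant factor 2 > 1, so H_1 ≅ Z ⊕ Z/2.
  H_2: rank ker ∂_2 − rank ∂_3 = (20 − 20) − 0 = 0, and there is no ∂_3, so H_2 ≅ 0.

As a check, the Euler characteristic is 10 − 30 + 20 = 0, which agrees with 1 − 1 + 0 = 0.
(K is a triangulation of the Klein bottle.)

H_0 ≅ Z,  H_1 ≅ Z ⊕ Z/2,  H_2 = 0.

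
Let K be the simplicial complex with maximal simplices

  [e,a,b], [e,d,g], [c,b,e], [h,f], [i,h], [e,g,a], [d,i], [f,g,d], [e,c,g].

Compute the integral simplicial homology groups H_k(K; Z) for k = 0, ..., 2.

Order the vertices as a < b < c < d < e < f < g < h < i. Listing each simplex with vertices in this order, K has dimension 2 with simplices:

  0-simplices (9): a, b, c, d, e, f, g, h, i
  1-simplices (15): ab, ae, ag, bc, be, ce, cg, de, df, dg, di, eg, fg, fh, hi
  2-simplices (6): abe, aeg, bce, ceg, deg, dfg

giving chain groups C_0 ≅ Z^9, C_1 ≅ Z^15, C_2 ≅ Z^6.

Boundary ∂_1: C_1 → C_0 maps an edge to its endpoints' difference, ∂[p,q] = q − p. For instance
  ∂cg = g − c.
As a 9×15 matrix over Z this has rank 8, with invariant factors (1,1,1,1,1,1,1,1).

Boundary ∂_2: C_2 → C_1 sends each 2-simplex [p,q,r] to [q,r] − [p,r] + [p,q]. For instance
  ∂deg = eg − dg + de,
  ∂dfg = fg − dg + df.
As a 15×6 matrix over Z this has rank 6, with invariant factors (1,1,1,1,1,1).

Reading off H_k = ker ∂_k / im ∂_{k+1}:

  H_0: rank C_0 − rank ∂_1 = 9 − 8 = 1, and the invariant factors of ∂_1 are all 1, so H_0 = Z.
  H_1: rank ker ∂_1 − rank ∂_2 = (15 − 8) − 6 = 1, and the invariant factors of ∂_2 are all 1, so H_1 = Z.
  H_2: rank ker ∂_2 − rank ∂_3 = (6 − 6) − 0 = 0, and there is no ∂_3, so H_2 = 0.

As a check, the Euler characteristic is 9 − 15 + 6 = 0, which agrees with 1 − 1 + 0 = 0.

H_0 ≅ Z,  H_1 ≅ Z,  H_2 = 0.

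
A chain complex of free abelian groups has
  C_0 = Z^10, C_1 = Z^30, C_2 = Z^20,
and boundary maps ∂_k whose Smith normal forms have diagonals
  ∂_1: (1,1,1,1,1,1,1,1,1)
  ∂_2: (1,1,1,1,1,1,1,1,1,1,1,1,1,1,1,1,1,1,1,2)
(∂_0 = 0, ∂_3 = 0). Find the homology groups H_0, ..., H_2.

H_0 = Z,  H_1 = Z ⊕ Z/2,  H_2 = 0.

H_0: b_0 = 10 − 0 − 9 = 1; torsion from ∂_1 factors > 1: none. So H_0 = Z.
H_1: b_1 = 30 − 9 − 20 = 1; torsion from ∂_2 factors > 1: [2]. So H_1 = Z ⊕ Z/2.
H_2: b_2 = 20 − 20 − 0 = 0; torsion from ∂_3 factors > 1: none. So H_2 = 0.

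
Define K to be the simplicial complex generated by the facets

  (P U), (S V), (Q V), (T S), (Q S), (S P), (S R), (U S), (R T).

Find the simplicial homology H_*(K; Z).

K has 7 vertices, 9 edges.
rank ∂_0 = 0, rank ∂_1 = 6 ⇒ b_0 = 7 − 0 − 6 = 1; all invariant factors of ∂_1 are 1 so no torsion. So H_0 ≅ Z.
rank ∂_1 = 6, rank ∂_2 = 0 ⇒ b_1 = 9 − 6 − 0 = 3. So H_1 ≅ Z^3.

H_0 ≅ Z,  H_1 ≅ Z^3.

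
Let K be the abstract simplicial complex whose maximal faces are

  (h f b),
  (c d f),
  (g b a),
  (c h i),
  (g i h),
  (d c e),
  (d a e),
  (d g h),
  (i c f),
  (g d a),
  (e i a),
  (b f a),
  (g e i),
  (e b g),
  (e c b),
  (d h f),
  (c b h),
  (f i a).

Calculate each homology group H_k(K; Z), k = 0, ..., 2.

We work with the vertex ordering a < b < c < d < e < f < g < h < i. The simplices of K, each written with vertices in increasing order, are:

  0-simplices (9): a, b, c, d, e, f, g, h, i
  1-simplices (27): ab, ad, ae, af, ag, ai, bc, be, bf, bg, bh, cd, ce, cf, ch, ci, de, df, dg, dh, eg, ei, fh, fi, gh, gi, hi
  2-simplices (18): abf, abg, ade, adg, aei, afi, bce, bch, beg, bfh, cde, cdf, cfi, chi, dfh, dgh, egi, ghi

Hence C_0 ≅ Z^9, C_1 ≅ Z^27, C_2 ≅ Z^18.

∂_1: C_1 → C_0 sends each edge [p,q] (with p < q) to q − p.
As a 9×27 matrix over Z this has rank 8, with invariant factors (1,1,1,1,1,1,1,1).

∂_2: C_2 → C_1 acts by ∂[p,q,r] = [q,r] − [p,r] + [p,q]. For instance
  ∂aei = ei − ai + ae,
  ∂adg = dg − ag + ad.
This gives a 27×18 integer matrix of rank 18; reducing to Smith normal form yields diagonal entries (1,1,1,1,1,1,1,1,1,1,1,1,1,1,1,1,1,2).

Now H_k = ker ∂_k / im ∂_{k+1}, so:

  H_0: rank C_0 − rank ∂_1 = 9 − 8 = 1, and the invariant factors of ∂_1 are all 1, so H_0 = Z.
  H_1: rank ker ∂_1 − rank ∂_2 = (27 − 8) − 18 = 1, and ∂_2 has invariant factor 2 > 1, so H_1 = Z × Z/2.
  H_2: rank ker ∂_2 − rank ∂_3 = (18 − 18) − 0 = 0, and there is no ∂_3, so H_2 = 0.

As a check, the Euler characteristic is 9 − 27 + 18 = 0, which agrees with 1 − 1 + 0 = 0.
(K is a triangulation of the Klein bottle.)

H_0 = Z,  H_1 = Z × Z/2,  H_2 = 0.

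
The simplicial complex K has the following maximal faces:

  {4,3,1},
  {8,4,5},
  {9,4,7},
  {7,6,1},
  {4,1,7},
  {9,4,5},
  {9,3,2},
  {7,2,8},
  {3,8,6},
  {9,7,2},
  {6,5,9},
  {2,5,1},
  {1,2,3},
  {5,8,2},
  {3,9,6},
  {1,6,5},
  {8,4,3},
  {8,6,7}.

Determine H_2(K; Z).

H_2 ≅ Z.

Fix the vertex order 1 < 2 < 3 < 4 < 5 < 6 < 7 < 8 < 9 and write every simplex with vertices in increasing order. Then dim K = 2 and the simplices of K are:

  0-simplices (9): [1], [2], [3], [4], [5], [6], [7], [8], [9]
  1-simplices (27): (27 of them)
  2-simplices (18): [1,2,3], [1,2,5], [1,3,4], [1,4,7], [1,5,6], [1,6,7], [2,3,9], [2,5,8], [2,7,8], [2,7,9], [3,4,8], [3,6,8], [3,6,9], [4,5,8], [4,5,9], [4,7,9], [5,6,9], [6,7,8]

giving chain groups C_0 ≅ Z^9, C_1 ≅ Z^27, C_2 ≅ Z^18.

The boundary map ∂_1: C_1 → C_0 sends each edge [p,q] (with p < q) to q − p. For instance
  ∂[1,3] = [3] − [1].
As a 9×27 matrix over Z this has rank 8, with invariant factors (1,1,1,1,1,1,1,1).

∂_2: C_2 → C_1 maps a triangle to the signed sum of its edges. For instance
  ∂[4,5,8] = [5,8] − [4,8] + [4,5],
  ∂[1,4,7] = [4,7] − [1,7] + [1,4].
As a 27×18 matrix over Z this has rank 17, with invariant factors (1,1,1,1,1,1,1,1,1,1,1,1,1,1,1,1,1).

Computing H_k = (kernel of ∂_k) / (image of ∂_{k+1}):

  H_2: rank ker ∂_2 − rank ∂_3 = (18 − 17) − 0 = 1, and there is no ∂_3, so H_2 = Z.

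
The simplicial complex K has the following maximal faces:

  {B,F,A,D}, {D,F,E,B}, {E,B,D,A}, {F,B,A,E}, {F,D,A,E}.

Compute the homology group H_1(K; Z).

H_1 ≅ 0.

K has 5 vertices, 10 edges, 10 triangles, 5 3-simplices.
rank ∂_1 = 4, rank ∂_2 = 6 ⇒ b_1 = 10 − 4 − 6 = 0; all invariant factors of ∂_2 are 1 so no torsion. So H_1 ≅ 0.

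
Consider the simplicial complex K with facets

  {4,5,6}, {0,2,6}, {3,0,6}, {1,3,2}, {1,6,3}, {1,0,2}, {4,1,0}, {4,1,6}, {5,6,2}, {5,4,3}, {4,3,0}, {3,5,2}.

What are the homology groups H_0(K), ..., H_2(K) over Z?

Take the total order 0 < 1 < 2 < 3 < 4 < 5 < 6 on the vertex set. Then K (dimension 2) consists of the simplices:

  0-simplices (7): [0], [1], [2], [3], [4], [5], [6]
  1-simplices (18): [0,1], [0,2], [0,3], [0,4], [0,6], [1,2], [1,3], [1,4], [1,6], [2,3], [2,5], [2,6], [3,4], [3,5], [3,6], [4,5], [4,6], [5,6]
  2-simplices (12): [0,1,2], [0,1,4], [0,2,6], [0,3,4], [0,3,6], [1,2,3], [1,3,6], [1,4,6], [2,3,5], [2,5,6], [3,4,5], [4,5,6]

so the chain groups are C_0 ≅ Z^7, C_1 ≅ Z^18, C_2 ≅ Z^12.

Boundary ∂_1: C_1 → C_0 maps an edge to its endpoints' difference, ∂[p,q] = q − p.
As a 7×18 matrix over Z this has rank 6, with invariant factors (1,1,1,1,1,1).

∂_2: C_2 → C_1 sends each 2-simplex [p,q,r] to [q,r] − [p,r] + [p,q]. For instance
  ∂[0,1,4] = [1,4] − [0,4] + [0,1],
  ∂[1,4,6] = [4,6] − [1,6] + [1,4].
As a 18×12 matrix over Z this has rank 12, with invariant factors (1,1,1,1,1,1,1,1,1,1,1,2).

From H_k ≅ ker(∂_k) / im(∂_{k+1}) we obtain:

  H_0: rank C_0 − rank ∂_1 = 7 − 6 = 1, and the invariant factors of ∂_1 are all 1, so H_0 ≅ Z.
  H_1: rank ker ∂_1 − rank ∂_2 = (18 − 6) − 12 = 0, and ∂_2 has invariant factor 2 > 1, so H_1 ≅ Z/2Z.
  H_2: rank ker ∂_2 − rank ∂_3 = (12 − 12) − 0 = 0, and there is no ∂_3, so H_2 ≅ 0.

(K is a triangulation of the real projective plane RP^2.)

H_0 = Z,  H_1 = Z/2Z,  H_2 = 0.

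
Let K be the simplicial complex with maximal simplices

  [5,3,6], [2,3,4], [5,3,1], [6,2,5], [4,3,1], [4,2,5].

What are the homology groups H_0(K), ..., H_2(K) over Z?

We work with the vertex ordering 1 < 2 < 3 < 4 < 5 < 6. The simplices of K, each written with vertices in increasing order, are:

  0-simplices (6): [1], [2], [3], [4], [5], [6]
  1-simplices (12): [1,3], [1,4], [1,5], [2,3], [2,4], [2,5], [2,6], [3,4], [3,5], [3,6], [4,5], [5,6]
  2-simplices (6): [1,3,4], [1,3,5], [2,3,4], [2,4,5], [2,5,6], [3,5,6]

giving chain groups C_0 ≅ Z^6, C_1 ≅ Z^12, C_2 ≅ Z^6.

Boundary ∂_1: C_1 → C_0 maps an edge to its endpoints' difference, ∂[p,q] = q − p.
The 6×12 boundary matrix has rank 5 and Smith normal form diag(1,1,1,1,1).

Boundary ∂_2: C_2 → C_1 acts by ∂[p,q,r] = [q,r] − [p,r] + [p,q]. For instance
  ∂[2,5,6] = [5,6] − [2,6] + [2,5],
  ∂[3,5,6] = [5,6] − [3,6] + [3,5].
As a 12×6 matrix over Z this has rank 6, with invariant factors (1,1,1,1,1,1).

Computing H_k = (kernel of ∂_k) / (image of ∂_{k+1}):

  H_0: rank C_0 − rank ∂_1 = 6 − 5 = 1, and the invariant factors of ∂_1 are all 1, so H_0 = Z.
  H_1: rank ker ∂_1 − rank ∂_2 = (12 − 5) − 6 = 1, and the invariant factors of ∂_2 are all 1, so H_1 = Z.
  H_2: rank ker ∂_2 − rank ∂_3 = (6 − 6) − 0 = 0, and there is no ∂_3, so H_2 = 0.

H_0 = Z,  H_1 = Z,  H_2 = 0.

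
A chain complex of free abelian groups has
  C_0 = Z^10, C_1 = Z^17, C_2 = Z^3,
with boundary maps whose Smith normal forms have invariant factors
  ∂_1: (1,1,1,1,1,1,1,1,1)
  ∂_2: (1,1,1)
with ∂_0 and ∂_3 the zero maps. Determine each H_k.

H_0: b_0 = 10 − 0 − 9 = 1; torsion from ∂_1 factors > 1: none. So H_0 ≅ Z.
H_1: b_1 = 17 − 9 − 3 = 5; torsion from ∂_2 factors > 1: none. So H_1 ≅ Z^5.
H_2: b_2 = 3 − 3 − 0 = 0; torsion from ∂_3 factors > 1: none. So H_2 ≅ 0.

H_0 ≅ Z,  H_1 ≅ Z^5,  H_2 = 0.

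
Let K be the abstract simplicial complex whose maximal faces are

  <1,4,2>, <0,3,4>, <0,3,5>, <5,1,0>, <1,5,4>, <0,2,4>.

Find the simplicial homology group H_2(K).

H_2 ≅ 0.

Fix the vertex order 0 < 1 < 2 < 3 < 4 < 5 and write every simplex with vertices in increasing order. Then dim K = 2 and the simplices of K are:

  0-simplices (6): [0], [1], [2], [3], [4], [5]
  1-simplices (12): [0,1], [0,2], [0,3], [0,4], [0,5], [1,2], [1,4], [1,5], [2,4], [3,4], [3,5], [4,5]
  2-simplices (6): [0,1,5], [0,2,4], [0,3,4], [0,3,5], [1,2,4], [1,4,5]

giving chain groups C_0 ≅ Z^6, C_1 ≅ Z^12, C_2 ≅ Z^6.

The boundary map ∂_1: C_1 → C_0 sends each edge [p,q] (with p < q) to q − p. For instance
  ∂[3,4] = [4] − [3].
This gives a 6×12 integer matrix of rank 5; reducing to Smith normal form yields diagonal entries (1,1,1,1,1).

∂_2: C_2 → C_1 maps a triangle to the signed sum of its edges. For instance
  ∂[0,2,4] = [2,4] − [0,4] + [0,2],
  ∂[0,1,5] = [1,5] − [0,5] + [0,1].
The 12×6 boundary matrix has rank 6 and Smith normal form diag(1,1,1,1,1,1).

Now H_k = ker ∂_k / im ∂_{k+1}, so:

  H_2: rank ker ∂_2 − rank ∂_3 = (6 − 6) − 0 = 0, and there is no ∂_3, so H_2 ≅ 0.

(K is a triangulation of the cylinder S^1 x I.)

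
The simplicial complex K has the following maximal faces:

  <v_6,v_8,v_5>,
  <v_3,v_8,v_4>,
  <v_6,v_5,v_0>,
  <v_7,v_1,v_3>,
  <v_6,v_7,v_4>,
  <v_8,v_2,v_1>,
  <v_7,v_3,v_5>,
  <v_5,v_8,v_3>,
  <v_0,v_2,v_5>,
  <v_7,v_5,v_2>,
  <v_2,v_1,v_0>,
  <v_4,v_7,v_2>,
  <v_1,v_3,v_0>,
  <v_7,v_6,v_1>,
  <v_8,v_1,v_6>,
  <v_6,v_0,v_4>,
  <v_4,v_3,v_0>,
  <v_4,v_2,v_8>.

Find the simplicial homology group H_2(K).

H_2 ≅ Z.

Take the total order v_0 < v_1 < v_2 < v_3 < v_4 < v_5 < v_6 < v_7 < v_8 on the vertex set. Then K (dimension 2) consists of the simplices:

  0-simplices (9): [v_0], [v_1], [v_2], [v_3], [v_4], [v_5], [v_6], [v_7], [v_8]
  1-simplices (27): (27 of them)
  2-simplices (18): (18 of them)

Hence C_0 ≅ Z^9, C_1 ≅ Z^27, C_2 ≅ Z^18.

The boundary map ∂_1: C_1 → C_0 sends each edge [p,q] (with p < q) to q − p. For instance
  ∂[v_0,v_2] = [v_2] − [v_0].
The resulting 9×27 matrix has rank 8, and its Smith normal form has invariant factors (1,1,1,1,1,1,1,1).

The boundary map ∂_2: C_2 → C_1 maps a triangle to the signed sum of its edges. For instance
  ∂[v_1,v_2,v_8] = [v_2,v_8] − [v_1,v_8] + [v_1,v_2],
  ∂[v_2,v_5,v_7] = [v_5,v_7] − [v_2,v_7] + [v_2,v_5].
The 27×18 boundary matrix has rank 17 and Smith normal form diag(1,1,1,1,1,1,1,1,1,1,1,1,1,1,1,1,1).

Now H_k = ker ∂_k / im ∂_{k+1}, so:

  H_2: rank ker ∂_2 − rank ∂_3 = (18 − 17) − 0 = 1, and there is no ∂_3, so H_2 ≅ Z.

(K is a triangulation of the torus T^2.)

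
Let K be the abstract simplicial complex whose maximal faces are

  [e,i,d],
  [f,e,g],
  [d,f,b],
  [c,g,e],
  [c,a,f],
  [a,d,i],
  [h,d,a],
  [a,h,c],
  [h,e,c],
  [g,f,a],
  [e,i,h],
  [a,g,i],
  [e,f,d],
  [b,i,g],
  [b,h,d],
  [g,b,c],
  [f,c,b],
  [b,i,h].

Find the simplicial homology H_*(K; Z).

Order the vertices as a < b < c < d < e < f < g < h < i. Listing each simplex with vertices in this order, K has dimension 2 with simplices:

  0-simplices (9): a, b, c, d, e, f, g, h, i
  1-simplices (27): ac, ad, af, ag, ah, ai, bc, bd, bf, bg, bh, bi, ce, cf, cg, ch, de, df, dh, di, ef, eg, eh, ei, fg, gi, hi
  2-simplices (18): acf, ach, adh, adi, afg, agi, bcf, bcg, bdf, bdh, bgi, bhi, ceg, ceh, def, dei, efg, ehi

so the chain groups are C_0 ≅ Z^9, C_1 ≅ Z^27, C_2 ≅ Z^18.

The boundary map ∂_1: C_1 → C_0 maps an edge to its endpoints' difference, ∂[p,q] = q − p. For instance
  ∂bh = h − b.
The resulting 9×27 matrix has rank 8, and its Smith normal form has invariant factors (1,1,1,1,1,1,1,1).

Boundary ∂_2: C_2 → C_1 acts by ∂[p,q,r] = [q,r] − [p,r] + [p,q]. For instance
  ∂afg = fg − ag + af,
  ∂ach = ch − ah + ac.
The 27×18 boundary matrix has rank 18 and Smith normal form diag(1,1,1,1,1,1,1,1,1,1,1,1,1,1,1,1,1,2).

From H_k ≅ ker(∂_k) / im(∂_{k+1}) we obtain:

  H_0: rank C_0 − rank ∂_1 = 9 − 8 = 1, and the invariant factors of ∂_1 are all 1, so H_0 = Z.
  H_1: rank ker ∂_1 − rank ∂_2 = (27 − 8) − 18 = 1, and ∂_2 has invariant factor 2 > 1, so H_1 = Z ⊕ Z/2Z.
  H_2: rank ker ∂_2 − rank ∂_3 = (18 − 18) − 0 = 0, and there is no ∂_3, so H_2 = 0.

As a check, the Euler characteristic is 9 − 27 + 18 = 0, which agrees with 1 − 1 + 0 = 0.
(K is a triangulation of the Klein bottle.)

H_0 ≅ Z,  H_1 ≅ Z ⊕ Z/2Z,  H_2 = 0.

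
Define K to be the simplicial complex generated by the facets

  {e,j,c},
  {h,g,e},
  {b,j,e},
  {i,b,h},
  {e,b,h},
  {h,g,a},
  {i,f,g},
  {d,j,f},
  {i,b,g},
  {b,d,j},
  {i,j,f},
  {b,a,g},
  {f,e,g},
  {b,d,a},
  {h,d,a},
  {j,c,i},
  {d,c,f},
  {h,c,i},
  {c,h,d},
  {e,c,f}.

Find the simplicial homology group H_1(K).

Fix the vertex order a < b < c < d < e < f < g < h < i < j and write every simplex with vertices in increasing order. Then dim K = 2 and the simplices of K are:

  0-simplices (10): a, b, c, d, e, f, g, h, i, j
  1-simplices (30): ab, ad, ag, ah, bd, be, bg, bh, bi, bj, cd, ce, cf, ch, ci, cj, df, dh, dj, ef, eg, eh, ej, fg, fi, fj, gh, gi, hi, ij
  2-simplices (20): abd, abg, adh, agh, bdj, beh, bej, bgi, bhi, cdf, cdh, cef, cej, chi, cij, dfj, efg, egh, fgi, fij

Hence C_0 ≅ Z^10, C_1 ≅ Z^30, C_2 ≅ Z^20.

The boundary map ∂_1: C_1 → C_0 sends each edge [p,q] (with p < q) to q − p. For instance
  ∂eg = g − e.
The resulting 10×30 matrix has rank 9, and its Smith normal form has invariant factors (1,1,1,1,1,1,1,1,1).

Boundary ∂_2: C_2 → C_1 maps a triangle to the signed sum of its edges. For instance
  ∂fij = ij − fj + fi,
  ∂cef = ef − cf + ce.
This gives a 30×20 integer matrix of rank 20; reducing to Smith normal form yields diagonal entries (1,1,1,1,1,1,1,1,1,1,1,1,1,1,1,1,1,1,1,2).

Now H_k = ker ∂_k / im ∂_{k+1}, so:

  H_1: rank ker ∂_1 − rank ∂_2 = (30 − 9) − 20 = 1, and ∂_2 has invariant factor 2 > 1, so H_1 = Z × Z/2.

H_1 ≅ Z × Z/2.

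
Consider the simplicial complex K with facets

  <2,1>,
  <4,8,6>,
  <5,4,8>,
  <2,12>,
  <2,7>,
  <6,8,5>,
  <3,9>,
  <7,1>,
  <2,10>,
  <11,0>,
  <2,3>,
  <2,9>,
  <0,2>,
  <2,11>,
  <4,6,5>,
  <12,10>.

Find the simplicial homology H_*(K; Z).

We work with the vertex ordering 0 < 1 < 2 < 3 < 4 < 5 < 6 < 7 < 8 < 9 < 10 < 11 < 12. The simplices of K, each written with vertices in increasing order, are:

  0-simplices (13): [0], [1], [2], [3], [4], [5], [6], [7], [8], [9], [10], [11], [12]
  1-simplices (18): [0,2], [0,11], [1,2], [1,7], [2,3], [2,7], [2,9], [2,10], [2,11], [2,12], [3,9], [4,5], [4,6], [4,8], [5,6], [5,8], [6,8], [10,12]
  2-simplices (4): [4,5,6], [4,5,8], [4,6,8], [5,6,8]

so the chain groups are C_0 ≅ Z^13, C_1 ≅ Z^18, C_2 ≅ Z^4.

The boundary map ∂_1: C_1 → C_0 is given by ∂[p,q] = [q] − [p].
The 13×18 boundary matrix has rank 11 and Smith normal form diag(1,1,1,1,1,1,1,1,1,1,1).

Boundary ∂_2: C_2 → C_1 maps a triangle to the signed sum of its edges. For instance
  ∂[4,5,6] = [5,6] − [4,6] + [4,5],
  ∂[4,6,8] = [6,8] − [4,8] + [4,6].
This gives a 18×4 integer matrix of rank 3; reducing to Smith normal form yields diagonal entries (1,1,1).

From H_k ≅ ker(∂_k) / im(∂_{k+1}) we obtain:

  H_0: rank C_0 − rank ∂_1 = 13 − 11 = 2, and the invariant factors of ∂_1 are all 1, so H_0 ≅ Z^2.
  H_1: rank ker ∂_1 − rank ∂_2 = (18 − 11) − 3 = 4, and the invariant factors of ∂_2 are all 1, so H_1 ≅ Z^4.
  H_2: rank ker ∂_2 − rank ∂_3 = (4 − 3) − 0 = 1, and there is no ∂_3, so H_2 ≅ Z.

H_0 = Z^2,  H_1 = Z^4,  H_2 = Z.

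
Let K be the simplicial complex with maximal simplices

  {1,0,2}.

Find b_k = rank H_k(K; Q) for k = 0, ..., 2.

Order the vertices as 0 < 1 < 2. Listing each simplex with vertices in this order, K has dimension 2 with simplices:

  0-simplices (3): [0], [1], [2]
  1-simplices (3): [0,1], [0,2], [1,2]
  2-simplices (1): [0,1,2]

giving chain groups C_0 ≅ Z^3, C_1 ≅ Z^3, C_2 ≅ Z^1.

The boundary map ∂_1: C_1 → C_0 sends each edge [p,q] (with p < q) to q − p. For instance
  ∂[0,2] = [2] − [0].
This gives a 3×3 integer matrix of rank 2; reducing to Smith normal form yields diagonal entries (1,1).

Boundary ∂_2: C_2 → C_1 maps a triangle to the signed sum of its edges. For instance
  ∂[0,1,2] = [1,2] − [0,2] + [0,1].
The 3×1 boundary matrix has rank 1 and Smith normal form diag(1).

From H_k ≅ ker(∂_k) / im(∂_{k+1}) we obtain:

  H_0: rank C_0 − rank ∂_1 = 3 − 2 = 1, and the invariant factors of ∂_1 are all 1, so H_0 ≅ Z.
  H_1: rank ker ∂_1 − rank ∂_2 = (3 − 2) − 1 = 0, and the invariant factors of ∂_2 are all 1, so H_1 ≅ 0.
  H_2: rank ker ∂_2 − rank ∂_3 = (1 − 1) − 0 = 0, and there is no ∂_3, so H_2 ≅ 0.

(K is a triangulation of the 2-simplex.)

Hence the Betti numbers are b_0 = 1, b_1 = 0, b_2 = 0.

b_0 = 1, b_1 = 0, b_2 = 0.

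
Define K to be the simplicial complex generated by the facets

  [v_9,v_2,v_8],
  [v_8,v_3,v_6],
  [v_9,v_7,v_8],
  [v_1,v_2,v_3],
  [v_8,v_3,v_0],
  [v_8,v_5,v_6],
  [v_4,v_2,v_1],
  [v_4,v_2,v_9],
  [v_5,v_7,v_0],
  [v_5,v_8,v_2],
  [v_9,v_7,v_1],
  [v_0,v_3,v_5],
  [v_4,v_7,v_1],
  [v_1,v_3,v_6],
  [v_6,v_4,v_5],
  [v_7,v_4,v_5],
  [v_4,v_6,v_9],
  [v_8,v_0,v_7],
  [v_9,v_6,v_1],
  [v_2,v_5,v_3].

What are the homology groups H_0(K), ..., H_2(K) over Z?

H_0 ≅ Z,  H_1 ≅ Z ⊕ Z_2,  H_2 = 0.

Take the total order v_0 < v_1 < v_2 < v_3 < v_4 < v_5 < v_6 < v_7 < v_8 < v_9 on the vertex set. Then K (dimension 2) consists of the simplices:

  0-simplices (10): [v_0], [v_1], [v_2], [v_3], [v_4], [v_5], [v_6], [v_7], [v_8], [v_9]
  1-simplices (30): (30 of them)
  2-simplices (20): (20 of them)

Hence C_0 ≅ Z^10, C_1 ≅ Z^30, C_2 ≅ Z^20.

The boundary map ∂_1: C_1 → C_0 is given by ∂[p,q] = [q] − [p]. For instance
  ∂[v_2,v_4] = [v_4] − [v_2].
This gives a 10×30 integer matrix of rank 9; reducing to Smith normal form yields diagonal entries (1,1,1,1,1,1,1,1,1).

Boundary ∂_2: C_2 → C_1 sends each 2-simplex [p,q,r] to [q,r] − [p,r] + [p,q]. For instance
  ∂[v_5,v_6,v_8] = [v_6,v_8] − [v_5,v_8] + [v_5,v_6],
  ∂[v_0,v_5,v_7] = [v_5,v_7] − [v_0,v_7] + [v_0,v_5].
This gives a 30×20 integer matrix of rank 20; reducing to Smith normal form yields diagonal entries (1,1,1,1,1,1,1,1,1,1,1,1,1,1,1,1,1,1,1,2).

Computing H_k = (kernel of ∂_k) / (image of ∂_{k+1}):

  H_0: rank C_0 − rank ∂_1 = 10 − 9 = 1, and the invariant factors of ∂_1 are all 1, so H_0 ≅ Z.
  H_1: rank ker ∂_1 − rank ∂_2 = (30 − 9) − 20 = 1, and ∂_2 has invariant factor 2 > 1, so H_1 ≅ Z ⊕ Z_2.
  H_2: rank ker ∂_2 − rank ∂_3 = (20 − 20) − 0 = 0, and there is no ∂_3, so H_2 ≅ 0.

As a check, the Euler characteristic is 10 − 30 + 20 = 0, which agrees with 1 − 1 + 0 = 0.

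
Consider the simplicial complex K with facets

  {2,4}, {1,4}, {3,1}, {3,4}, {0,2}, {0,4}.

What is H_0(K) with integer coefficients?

Order the vertices as 0 < 1 < 2 < 3 < 4. Listing each simplex with vertices in this order, K has dimension 1 with simplices:

  0-simplices (5): [0], [1], [2], [3], [4]
  1-simplices (6): [0,2], [0,4], [1,3], [1,4], [2,4], [3,4]

Hence C_0 ≅ Z^5, C_1 ≅ Z^6.

The boundary map ∂_1: C_1 → C_0 is given by ∂[p,q] = [q] − [p].
The 5×6 boundary matrix has rank 4 and Smith normal form diag(1,1,1,1).

Computing H_k = (kernel of ∂_k) / (image of ∂_{k+1}):

  H_0: rank C_0 − rank ∂_1 = 5 − 4 = 1, and the invariant factors of ∂_1 are all 1, so H_0 ≅ Z.

H_0 ≅ Z.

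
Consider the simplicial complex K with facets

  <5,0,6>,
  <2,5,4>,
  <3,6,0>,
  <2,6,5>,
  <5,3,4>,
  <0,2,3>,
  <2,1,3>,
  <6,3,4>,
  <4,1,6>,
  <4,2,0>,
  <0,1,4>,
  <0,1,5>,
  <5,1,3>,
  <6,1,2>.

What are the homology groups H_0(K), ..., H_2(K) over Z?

We work with the vertex ordering 0 < 1 < 2 < 3 < 4 < 5 < 6. The simplices of K, each written with vertices in increasing order, are:

  0-simplices (7): [0], [1], [2], [3], [4], [5], [6]
  1-simplices (21): [0,1], [0,2], [0,3], [0,4], [0,5], [0,6], [1,2], [1,3], [1,4], [1,5], [1,6], [2,3], [2,4], [2,5], [2,6], [3,4], [3,5], [3,6], [4,5], [4,6], [5,6]
  2-simplices (14): [0,1,4], [0,1,5], [0,2,3], [0,2,4], [0,3,6], [0,5,6], [1,2,3], [1,2,6], [1,3,5], [1,4,6], [2,4,5], [2,5,6], [3,4,5], [3,4,6]

giving chain groups C_0 ≅ Z^7, C_1 ≅ Z^21, C_2 ≅ Z^14.

∂_1: C_1 → C_0 is given by ∂[p,q] = [q] − [p]. For instance
  ∂[1,5] = [5] − [1].
This gives a 7×21 integer matrix of rank 6; reducing to Smith normal form yields diagonal entries (1,1,1,1,1,1).

Boundary ∂_2: C_2 → C_1 sends each 2-simplex [p,q,r] to [q,r] − [p,r] + [p,q]. For instance
  ∂[2,5,6] = [5,6] − [2,6] + [2,5],
  ∂[0,5,6] = [5,6] − [0,6] + [0,5].
The 21×14 boundary matrix has rank 13 and Smith normal form diag(1,1,1,1,1,1,1,1,1,1,1,1,1).

Reading off H_k = ker ∂_k / im ∂_{k+1}:

  H_0: rank C_0 − rank ∂_1 = 7 − 6 = 1, and the invariant factors of ∂_1 are all 1, so H_0 ≅ Z.
  H_1: rank ker ∂_1 − rank ∂_2 = (21 − 6) − 13 = 2, and the invariant factors of ∂_2 are all 1, so H_1 ≅ Z^2.
  H_2: rank ker ∂_2 − rank ∂_3 = (14 − 13) − 0 = 1, and there is no ∂_3, so H_2 ≅ Z.

As a check, the Euler characteristic is 7 − 21 + 14 = 0, which agrees with 1 − 2 + 1 = 0.

H_0 ≅ Z,  H_1 ≅ Z^2,  H_2 ≅ Z.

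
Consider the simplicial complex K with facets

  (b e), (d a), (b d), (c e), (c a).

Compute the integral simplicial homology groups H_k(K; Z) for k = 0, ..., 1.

Take the total order a < b < c < d < e on the vertex set. Then K (dimension 1) consists of the simplices:

  0-simplices (5): a, b, c, d, e
  1-simplices (5): ac, ad, bd, be, ce

so the chain groups are C_0 ≅ Z^5, C_1 ≅ Z^5.

The boundary map ∂_1: C_1 → C_0 maps an edge to its endpoints' difference, ∂[p,q] = q − p. For instance
  ∂bd = d − b.
As a 5×5 matrix over Z this has rank 4, with invariant factors (1,1,1,1).

Computing H_k = (kernel of ∂_k) / (image of ∂_{k+1}):

  H_0: rank C_0 − rank ∂_1 = 5 − 4 = 1, and the invariant factors of ∂_1 are all 1, so H_0 ≅ Z.
  H_1: rank ker ∂_1 − rank ∂_2 = (5 − 4) − 0 = 1, and there is no ∂_2, so H_1 ≅ Z.

H_0 ≅ Z,  H_1 ≅ Z.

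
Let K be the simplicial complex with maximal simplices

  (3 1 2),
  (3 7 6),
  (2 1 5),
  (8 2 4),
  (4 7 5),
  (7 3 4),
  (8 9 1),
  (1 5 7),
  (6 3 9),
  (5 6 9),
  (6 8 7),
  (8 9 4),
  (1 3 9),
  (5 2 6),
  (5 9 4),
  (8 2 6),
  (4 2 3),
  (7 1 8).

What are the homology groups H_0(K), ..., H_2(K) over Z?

H_0 ≅ Z,  H_1 ≅ Z^2,  H_2 ≅ Z.

Order the vertices as 1 < 2 < 3 < 4 < 5 < 6 < 7 < 8 < 9. Listing each simplex with vertices in this order, K has dimension 2 with simplices:

  0-simplices (9): [1], [2], [3], [4], [5], [6], [7], [8], [9]
  1-simplices (27): (27 of them)
  2-simplices (18): [1,2,3], [1,2,5], [1,3,9], [1,5,7], [1,7,8], [1,8,9], [2,3,4], [2,4,8], [2,5,6], [2,6,8], [3,4,7], [3,6,7], [3,6,9], [4,5,7], [4,5,9], [4,8,9], [5,6,9], [6,7,8]

giving chain groups C_0 ≅ Z^9, C_1 ≅ Z^27, C_2 ≅ Z^18.

∂_1: C_1 → C_0 is given by ∂[p,q] = [q] − [p].
This gives a 9×27 integer matrix of rank 8; reducing to Smith normal form yields diagonal entries (1,1,1,1,1,1,1,1).

The boundary map ∂_2: C_2 → C_1 sends each 2-simplex [p,q,r] to [q,r] − [p,r] + [p,q]. For instance
  ∂[4,5,9] = [5,9] − [4,9] + [4,5],
  ∂[2,6,8] = [6,8] − [2,8] + [2,6].
The 27×18 boundary matrix has rank 17 and Smith normal form diag(1,1,1,1,1,1,1,1,1,1,1,1,1,1,1,1,1).

From H_k ≅ ker(∂_k) / im(∂_{k+1}) we obtain:

  H_0: rank C_0 − rank ∂_1 = 9 − 8 = 1, and the invariant factors of ∂_1 are all 1, so H_0 = Z.
  H_1: rank ker ∂_1 − rank ∂_2 = (27 − 8) − 17 = 2, and the invariant factors of ∂_2 are all 1, so H_1 = Z^2.
  H_2: rank ker ∂_2 − rank ∂_3 = (18 − 17) − 0 = 1, and there is no ∂_3, so H_2 = Z.

(K is a triangulation of the torus T^2.)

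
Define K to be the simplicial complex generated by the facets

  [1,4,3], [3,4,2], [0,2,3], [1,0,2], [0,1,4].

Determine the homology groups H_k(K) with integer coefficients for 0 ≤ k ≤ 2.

H_0 ≅ Z,  H_1 ≅ Z,  H_2 = 0.

Take the total order 0 < 1 < 2 < 3 < 4 on the vertex set. Then K (dimension 2) consists of the simplices:

  0-simplices (5): [0], [1], [2], [3], [4]
  1-simplices (10): [0,1], [0,2], [0,3], [0,4], [1,2], [1,3], [1,4], [2,3], [2,4], [3,4]
  2-simplices (5): [0,1,2], [0,1,4], [0,2,3], [1,3,4], [2,3,4]

so the chain groups are C_0 ≅ Z^5, C_1 ≅ Z^10, C_2 ≅ Z^5.

∂_1: C_1 → C_0 sends each edge [p,q] (with p < q) to q − p.
This gives a 5×10 integer matrix of rank 4; reducing to Smith normal form yields diagonal entries (1,1,1,1).

∂_2: C_2 → C_1 maps a triangle to the signed sum of its edges. For instance
  ∂[1,3,4] = [3,4] − [1,4] + [1,3],
  ∂[0,2,3] = [2,3] − [0,3] + [0,2].
As a 10×5 matrix over Z this has rank 5, with invariant factors (1,1,1,1,1).

Now H_k = ker ∂_k / im ∂_{k+1}, so:

  H_0: rank C_0 − rank ∂_1 = 5 − 4 = 1, and the invariant factors of ∂_1 are all 1, so H_0 = Z.
  H_1: rank ker ∂_1 − rank ∂_2 = (10 − 4) − 5 = 1, and the invariant factors of ∂_2 are all 1, so H_1 = Z.
  H_2: rank ker ∂_2 − rank ∂_3 = (5 − 5) − 0 = 0, and there is no ∂_3, so H_2 = 0.

As a check, the Euler characteristic is 5 − 10 + 5 = 0, which agrees with 1 − 1 + 0 = 0.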